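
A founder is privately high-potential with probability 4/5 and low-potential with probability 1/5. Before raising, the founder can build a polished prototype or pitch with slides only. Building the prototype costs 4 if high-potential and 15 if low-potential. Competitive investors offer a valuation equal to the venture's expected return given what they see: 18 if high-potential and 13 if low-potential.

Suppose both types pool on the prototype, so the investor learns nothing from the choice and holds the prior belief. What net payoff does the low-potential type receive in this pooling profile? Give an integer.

Pooled valuation = 4/5·18 + 1/5·13 = 17.
low-potential pays cost 15 for the prototype, so net payoff = 17 − 15 = 2.

2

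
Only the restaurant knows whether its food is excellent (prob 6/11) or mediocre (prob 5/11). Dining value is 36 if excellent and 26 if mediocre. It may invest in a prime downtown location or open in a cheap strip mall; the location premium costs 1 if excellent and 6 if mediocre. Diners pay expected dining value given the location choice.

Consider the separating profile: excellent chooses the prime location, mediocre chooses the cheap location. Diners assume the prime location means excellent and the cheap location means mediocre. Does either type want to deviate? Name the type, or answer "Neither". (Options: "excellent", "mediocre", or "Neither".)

The prime location pays 36; the cheap location pays 26.
excellent: assigned the prime location, nets 36 − 1 = 35; deviating to the cheap location nets 26.
mediocre: assigned the cheap location, nets 26; deviating to the prime location nets 36 − 6 = 30.
The mediocre type gains 4 by deviating.

mediocre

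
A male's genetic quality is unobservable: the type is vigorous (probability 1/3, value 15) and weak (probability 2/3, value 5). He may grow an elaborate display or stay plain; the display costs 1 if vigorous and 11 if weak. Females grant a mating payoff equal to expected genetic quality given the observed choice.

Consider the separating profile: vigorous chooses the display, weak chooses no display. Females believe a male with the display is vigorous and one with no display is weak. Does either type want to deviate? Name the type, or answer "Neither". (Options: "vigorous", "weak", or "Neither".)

The display pays 15; no display pays 5.
vigorous: assigned the display, nets 15 − 1 = 14; deviating to no display nets 5.
weak: assigned no display, nets 5; deviating to the display nets 15 − 11 = 4.
Both types strictly prefer their assigned action; no profitable deviation.

Neither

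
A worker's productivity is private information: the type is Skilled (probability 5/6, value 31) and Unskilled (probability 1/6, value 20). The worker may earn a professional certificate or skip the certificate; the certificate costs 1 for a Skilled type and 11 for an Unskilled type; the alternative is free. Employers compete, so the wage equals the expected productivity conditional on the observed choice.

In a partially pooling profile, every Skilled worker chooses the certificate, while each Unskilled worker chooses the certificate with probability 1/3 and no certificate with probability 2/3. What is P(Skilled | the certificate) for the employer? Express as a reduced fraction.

P(the certificate) = (5/6)·1 + (1/6)·(1/3) = 8/9.
By Bayes' rule, P(Skilled | the certificate) = (5/6) / (8/9) = 15/16.

15/16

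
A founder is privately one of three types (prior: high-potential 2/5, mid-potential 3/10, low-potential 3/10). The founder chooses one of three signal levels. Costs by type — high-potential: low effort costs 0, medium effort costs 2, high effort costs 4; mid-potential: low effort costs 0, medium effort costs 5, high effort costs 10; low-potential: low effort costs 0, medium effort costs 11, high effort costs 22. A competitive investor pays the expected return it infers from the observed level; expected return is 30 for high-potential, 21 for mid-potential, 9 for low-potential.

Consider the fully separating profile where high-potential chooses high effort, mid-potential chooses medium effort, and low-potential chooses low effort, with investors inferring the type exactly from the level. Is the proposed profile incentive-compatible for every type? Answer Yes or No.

Separating valuations: high effort → 30, medium effort → 21, low effort → 9.
high-potential (assigned high effort): low effort: 9 − 0 = 9; medium effort: 21 − 2 = 19; high effort: 30 − 4 = 26. high-potential stays.
mid-potential (assigned medium effort): low effort: 9 − 0 = 9; medium effort: 21 − 5 = 16; high effort: 30 − 10 = 20. mid-potential prefers high effort.
low-potential (assigned low effort): low effort: 9 − 0 = 9; medium effort: 21 − 11 = 10; high effort: 30 − 22 = 8. low-potential prefers medium effort.
At least one type deviates; the separating profile fails.

No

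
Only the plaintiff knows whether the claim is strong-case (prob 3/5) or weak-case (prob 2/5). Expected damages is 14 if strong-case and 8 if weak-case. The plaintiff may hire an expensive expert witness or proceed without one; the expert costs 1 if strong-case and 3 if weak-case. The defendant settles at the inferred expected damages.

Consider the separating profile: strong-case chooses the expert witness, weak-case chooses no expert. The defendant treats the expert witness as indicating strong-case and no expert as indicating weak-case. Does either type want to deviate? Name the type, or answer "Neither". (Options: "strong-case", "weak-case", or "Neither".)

weak-case

The expert witness pays 14; no expert pays 8.
strong-case: assigned the expert witness, nets 14 − 1 = 13; deviating to no expert nets 8.
weak-case: assigned no expert, nets 8; deviating to the expert witness nets 14 − 3 = 11.
The weak-case type gains 3 by deviating.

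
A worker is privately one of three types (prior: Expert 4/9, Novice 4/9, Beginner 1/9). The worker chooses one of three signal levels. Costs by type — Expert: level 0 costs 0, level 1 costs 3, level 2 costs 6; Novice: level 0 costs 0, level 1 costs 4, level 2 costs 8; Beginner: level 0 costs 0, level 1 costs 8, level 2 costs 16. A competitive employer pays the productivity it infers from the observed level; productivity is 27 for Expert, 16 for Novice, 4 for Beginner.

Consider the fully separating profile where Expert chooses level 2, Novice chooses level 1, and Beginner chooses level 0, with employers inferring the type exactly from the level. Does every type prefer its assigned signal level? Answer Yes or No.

No

Separating wages: level 2 → 27, level 1 → 16, level 0 → 4.
Expert (assigned level 2): level 0: 4 − 0 = 4; level 1: 16 − 3 = 13; level 2: 27 − 6 = 21. Expert stays.
Novice (assigned level 1): level 0: 4 − 0 = 4; level 1: 16 − 4 = 12; level 2: 27 − 8 = 19. Novice prefers level 2.
Beginner (assigned level 0): level 0: 4 − 0 = 4; level 1: 16 − 8 = 8; level 2: 27 − 16 = 11. Beginner prefers level 2.
At least one type deviates; the separating profile fails.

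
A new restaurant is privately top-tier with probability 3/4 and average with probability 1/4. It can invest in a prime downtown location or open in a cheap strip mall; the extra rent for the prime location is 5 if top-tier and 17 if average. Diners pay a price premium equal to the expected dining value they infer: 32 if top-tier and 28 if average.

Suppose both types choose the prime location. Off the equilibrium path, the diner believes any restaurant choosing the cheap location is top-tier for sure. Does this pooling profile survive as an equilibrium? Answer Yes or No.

No

On path, the diner holds the prior and pays 3/4·32 + 1/4·28 = 31. Off path (the cheap location), believing top-tier, it pays 32.
top-tier: the prime location nets 31 − 5 = 26; the cheap location nets 32. top-tier would deviate.
average: the prime location nets 31 − 17 = 14; the cheap location nets 32. average would deviate.
A type deviates, so pooling fails.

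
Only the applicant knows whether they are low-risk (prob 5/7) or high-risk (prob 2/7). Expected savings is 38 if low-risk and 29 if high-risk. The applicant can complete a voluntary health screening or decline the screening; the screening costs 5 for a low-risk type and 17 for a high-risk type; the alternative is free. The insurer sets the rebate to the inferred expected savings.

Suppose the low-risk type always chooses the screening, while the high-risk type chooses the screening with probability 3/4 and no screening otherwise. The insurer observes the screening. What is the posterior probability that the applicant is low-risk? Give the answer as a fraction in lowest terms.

10/13

P(the screening) = (5/7)·1 + (2/7)·(3/4) = 13/14.
By Bayes' rule, P(low-risk | the screening) = (5/7) / (13/14) = 10/13.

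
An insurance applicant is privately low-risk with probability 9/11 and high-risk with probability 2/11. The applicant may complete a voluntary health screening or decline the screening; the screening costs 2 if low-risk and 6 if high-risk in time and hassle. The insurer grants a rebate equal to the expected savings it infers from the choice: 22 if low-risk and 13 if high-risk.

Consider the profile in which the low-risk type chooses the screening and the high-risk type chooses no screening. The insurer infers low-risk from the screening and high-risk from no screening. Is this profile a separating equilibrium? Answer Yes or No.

Under these beliefs, the screening earns rebate 22 and no screening earns rebate 13.
low-risk: the screening nets 22 − 2 = 20; no screening nets 13. low-risk prefers the screening.
high-risk: the screening nets 22 − 6 = 16; no screening nets 13. high-risk would deviate to the screening.
high-risk has a profitable deviation, so the profile is not an equilibrium.

No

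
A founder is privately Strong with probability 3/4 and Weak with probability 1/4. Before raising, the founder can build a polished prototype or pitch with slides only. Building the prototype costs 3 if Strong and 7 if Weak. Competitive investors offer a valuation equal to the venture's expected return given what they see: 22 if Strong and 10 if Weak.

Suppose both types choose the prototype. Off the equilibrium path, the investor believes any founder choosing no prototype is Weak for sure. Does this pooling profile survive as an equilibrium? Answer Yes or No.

On path, the investor holds the prior and pays 3/4·22 + 1/4·10 = 19. Off path (no prototype), believing Weak, it pays 10.
Strong: the prototype nets 19 − 3 = 16; no prototype nets 10. Strong stays.
Weak: the prototype nets 19 − 7 = 12; no prototype nets 10. Weak stays.
No type deviates, so pooling is sustained.

Yes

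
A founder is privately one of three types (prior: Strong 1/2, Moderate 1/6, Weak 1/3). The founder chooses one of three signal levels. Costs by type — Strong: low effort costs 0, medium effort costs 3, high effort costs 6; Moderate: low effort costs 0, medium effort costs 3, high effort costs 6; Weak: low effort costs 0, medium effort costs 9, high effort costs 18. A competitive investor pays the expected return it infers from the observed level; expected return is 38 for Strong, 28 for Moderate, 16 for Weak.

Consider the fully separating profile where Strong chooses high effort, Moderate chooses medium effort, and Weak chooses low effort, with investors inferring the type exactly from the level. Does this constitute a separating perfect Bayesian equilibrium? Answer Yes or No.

Separating valuations: high effort → 38, medium effort → 28, low effort → 16.
Strong (assigned high effort): low effort: 16 − 0 = 16; medium effort: 28 − 3 = 25; high effort: 38 − 6 = 32. Strong stays.
Moderate (assigned medium effort): low effort: 16 − 0 = 16; medium effort: 28 − 3 = 25; high effort: 38 − 6 = 32. Moderate prefers high effort.
Weak (assigned low effort): low effort: 16 − 0 = 16; medium effort: 28 − 9 = 19; high effort: 38 − 18 = 20. Weak prefers high effort.
At least one type deviates; the separating profile fails.

No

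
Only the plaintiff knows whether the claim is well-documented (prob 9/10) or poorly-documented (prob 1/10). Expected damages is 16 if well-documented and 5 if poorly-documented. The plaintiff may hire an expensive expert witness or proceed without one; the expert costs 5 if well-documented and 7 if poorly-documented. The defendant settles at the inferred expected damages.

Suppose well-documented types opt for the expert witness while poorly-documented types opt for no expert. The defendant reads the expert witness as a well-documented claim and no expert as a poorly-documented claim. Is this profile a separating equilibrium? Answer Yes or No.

No

Under these beliefs, the expert witness earns settlement 16 and no expert earns settlement 5.
well-documented: the expert witness nets 16 − 5 = 11; no expert nets 5. well-documented prefers the expert witness.
poorly-documented: the expert witness nets 16 − 7 = 9; no expert nets 5. poorly-documented would deviate to the expert witness.
poorly-documented has a profitable deviation, so the profile is not an equilibrium.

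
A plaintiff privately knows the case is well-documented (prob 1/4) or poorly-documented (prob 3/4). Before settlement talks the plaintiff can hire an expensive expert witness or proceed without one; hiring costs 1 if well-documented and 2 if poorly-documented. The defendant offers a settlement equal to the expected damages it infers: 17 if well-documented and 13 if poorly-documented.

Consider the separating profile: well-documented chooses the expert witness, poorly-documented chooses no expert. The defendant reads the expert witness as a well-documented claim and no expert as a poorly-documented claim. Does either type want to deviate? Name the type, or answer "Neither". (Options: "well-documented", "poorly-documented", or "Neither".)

The expert witness pays 17; no expert pays 13.
well-documented: assigned the expert witness, nets 17 − 1 = 16; deviating to no expert nets 13.
poorly-documented: assigned no expert, nets 13; deviating to the expert witness nets 17 − 2 = 15.
The poorly-documented type gains 2 by deviating.

poorly-documented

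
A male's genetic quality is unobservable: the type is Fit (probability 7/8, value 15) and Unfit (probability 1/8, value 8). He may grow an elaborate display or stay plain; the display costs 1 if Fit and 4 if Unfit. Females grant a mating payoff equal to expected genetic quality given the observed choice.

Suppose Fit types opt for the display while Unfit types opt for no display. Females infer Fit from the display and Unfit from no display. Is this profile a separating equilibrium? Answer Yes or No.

No

Under these beliefs, the display earns mating payoff 15 and no display earns mating payoff 8.
Fit: the display nets 15 − 1 = 14; no display nets 8. Fit prefers the display.
Unfit: the display nets 15 − 4 = 11; no display nets 8. Unfit would deviate to the display.
Unfit has a profitable deviation, so the profile is not an equilibrium.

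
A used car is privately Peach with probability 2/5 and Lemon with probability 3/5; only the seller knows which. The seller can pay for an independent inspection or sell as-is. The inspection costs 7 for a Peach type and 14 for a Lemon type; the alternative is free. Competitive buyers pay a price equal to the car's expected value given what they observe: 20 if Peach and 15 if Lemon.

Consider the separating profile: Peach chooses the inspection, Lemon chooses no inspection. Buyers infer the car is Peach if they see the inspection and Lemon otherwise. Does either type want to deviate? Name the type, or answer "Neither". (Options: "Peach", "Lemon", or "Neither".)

The inspection pays 20; no inspection pays 15.
Peach: assigned the inspection, nets 20 − 7 = 13; deviating to no inspection nets 15.
Lemon: assigned no inspection, nets 15; deviating to the inspection nets 20 − 14 = 6.
The Peach type gains 2 by deviating.

Peach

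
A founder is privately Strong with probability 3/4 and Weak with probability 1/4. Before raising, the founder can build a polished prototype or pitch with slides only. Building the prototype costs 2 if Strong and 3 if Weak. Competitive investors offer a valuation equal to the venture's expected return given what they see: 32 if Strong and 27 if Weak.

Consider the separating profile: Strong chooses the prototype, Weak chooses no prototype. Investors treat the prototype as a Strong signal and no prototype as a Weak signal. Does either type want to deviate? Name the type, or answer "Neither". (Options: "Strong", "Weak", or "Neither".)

The prototype pays 32; no prototype pays 27.
Strong: assigned the prototype, nets 32 − 2 = 30; deviating to no prototype nets 27.
Weak: assigned no prototype, nets 27; deviating to the prototype nets 32 − 3 = 29.
The Weak type gains 2 by deviating.

Weak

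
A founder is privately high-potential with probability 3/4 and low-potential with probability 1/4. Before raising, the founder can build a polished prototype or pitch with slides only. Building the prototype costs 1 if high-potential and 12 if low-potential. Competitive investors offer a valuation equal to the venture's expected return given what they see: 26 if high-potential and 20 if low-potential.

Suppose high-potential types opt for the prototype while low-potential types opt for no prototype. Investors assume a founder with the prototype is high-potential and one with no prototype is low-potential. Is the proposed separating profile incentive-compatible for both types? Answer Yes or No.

Yes

Under these beliefs, the prototype earns valuation 26 and no prototype earns valuation 20.
high-potential: the prototype nets 26 − 1 = 25; no prototype nets 20. high-potential prefers the prototype.
low-potential: the prototype nets 26 − 12 = 14; no prototype nets 20. low-potential prefers no prototype.
Neither type deviates, so the separating profile is an equilibrium.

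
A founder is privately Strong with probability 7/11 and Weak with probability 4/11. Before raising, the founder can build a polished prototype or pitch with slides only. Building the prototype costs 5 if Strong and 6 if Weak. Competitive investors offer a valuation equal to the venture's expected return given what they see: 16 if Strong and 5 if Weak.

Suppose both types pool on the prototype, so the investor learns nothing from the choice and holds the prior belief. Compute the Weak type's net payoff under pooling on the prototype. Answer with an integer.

6

Pooled valuation = 7/11·16 + 4/11·5 = 12.
Weak pays cost 6 for the prototype, so net payoff = 12 − 6 = 6.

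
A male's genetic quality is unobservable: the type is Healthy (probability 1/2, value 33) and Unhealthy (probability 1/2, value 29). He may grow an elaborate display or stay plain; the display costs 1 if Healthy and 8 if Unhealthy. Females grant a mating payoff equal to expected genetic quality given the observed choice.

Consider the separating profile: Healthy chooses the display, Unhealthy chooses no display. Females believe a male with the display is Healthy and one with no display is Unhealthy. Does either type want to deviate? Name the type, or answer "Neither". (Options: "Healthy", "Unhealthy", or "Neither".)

The display pays 33; no display pays 29.
Healthy: assigned the display, nets 33 − 1 = 32; deviating to no display nets 29.
Unhealthy: assigned no display, nets 29; deviating to the display nets 33 − 8 = 25.
Both types strictly prefer their assigned action; no profitable deviation.

Neither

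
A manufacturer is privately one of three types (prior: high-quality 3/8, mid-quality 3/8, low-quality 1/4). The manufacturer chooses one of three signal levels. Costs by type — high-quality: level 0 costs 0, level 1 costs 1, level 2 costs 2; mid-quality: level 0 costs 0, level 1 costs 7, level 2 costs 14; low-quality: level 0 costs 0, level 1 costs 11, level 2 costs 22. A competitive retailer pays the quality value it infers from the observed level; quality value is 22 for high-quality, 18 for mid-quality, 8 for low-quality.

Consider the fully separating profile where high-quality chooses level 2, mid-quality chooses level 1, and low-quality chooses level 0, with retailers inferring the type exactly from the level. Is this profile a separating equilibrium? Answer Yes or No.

Separating prices: level 2 → 22, level 1 → 18, level 0 → 8.
high-quality (assigned level 2): level 0: 8 − 0 = 8; level 1: 18 − 1 = 17; level 2: 22 − 2 = 20. high-quality stays.
mid-quality (assigned level 1): level 0: 8 − 0 = 8; level 1: 18 − 7 = 11; level 2: 22 − 14 = 8. mid-quality stays.
low-quality (assigned level 0): level 0: 8 − 0 = 8; level 1: 18 − 11 = 7; level 2: 22 − 22 = 0. low-quality stays.
Every type prefers its assigned level; separation holds.

Yes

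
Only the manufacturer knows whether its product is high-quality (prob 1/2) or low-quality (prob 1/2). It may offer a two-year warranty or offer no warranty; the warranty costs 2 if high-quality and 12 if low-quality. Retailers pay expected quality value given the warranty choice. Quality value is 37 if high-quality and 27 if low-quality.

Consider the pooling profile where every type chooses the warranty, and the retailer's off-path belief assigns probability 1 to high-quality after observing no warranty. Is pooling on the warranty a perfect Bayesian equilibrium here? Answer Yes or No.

On path, the retailer holds the prior and pays 1/2·37 + 1/2·27 = 32. Off path (no warranty), believing high-quality, it pays 37.
high-quality: the warranty nets 32 − 2 = 30; no warranty nets 37. high-quality would deviate.
low-quality: the warranty nets 32 − 12 = 20; no warranty nets 37. low-quality would deviate.
A type deviates, so pooling fails.

No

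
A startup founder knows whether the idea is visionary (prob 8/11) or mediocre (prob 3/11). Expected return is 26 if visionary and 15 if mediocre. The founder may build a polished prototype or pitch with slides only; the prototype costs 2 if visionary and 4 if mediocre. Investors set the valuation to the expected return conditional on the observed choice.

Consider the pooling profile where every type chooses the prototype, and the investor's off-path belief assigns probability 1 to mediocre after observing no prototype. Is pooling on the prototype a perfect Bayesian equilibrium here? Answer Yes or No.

Yes

On path, the investor holds the prior and pays 8/11·26 + 3/11·15 = 23. Off path (no prototype), believing mediocre, it pays 15.
visionary: the prototype nets 23 − 2 = 21; no prototype nets 15. visionary stays.
mediocre: the prototype nets 23 − 4 = 19; no prototype nets 15. mediocre stays.
No type deviates, so pooling is sustained.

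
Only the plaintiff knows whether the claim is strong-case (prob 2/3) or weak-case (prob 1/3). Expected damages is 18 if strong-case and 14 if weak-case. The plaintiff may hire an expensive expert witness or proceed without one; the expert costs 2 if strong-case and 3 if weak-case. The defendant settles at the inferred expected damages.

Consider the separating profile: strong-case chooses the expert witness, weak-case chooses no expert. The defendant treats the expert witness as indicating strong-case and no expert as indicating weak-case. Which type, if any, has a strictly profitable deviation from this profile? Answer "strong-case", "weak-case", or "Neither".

weak-case

The expert witness pays 18; no expert pays 14.
strong-case: assigned the expert witness, nets 18 − 2 = 16; deviating to no expert nets 14.
weak-case: assigned no expert, nets 14; deviating to the expert witness nets 18 − 3 = 15.
The weak-case type gains 1 by deviating.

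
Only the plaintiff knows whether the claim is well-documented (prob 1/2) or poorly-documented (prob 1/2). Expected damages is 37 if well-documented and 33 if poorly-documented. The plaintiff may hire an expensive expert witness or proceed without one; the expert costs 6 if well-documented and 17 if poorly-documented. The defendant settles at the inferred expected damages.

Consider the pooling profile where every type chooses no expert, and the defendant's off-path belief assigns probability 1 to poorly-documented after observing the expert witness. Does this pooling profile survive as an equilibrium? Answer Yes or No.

On path, the defendant holds the prior and pays 1/2·37 + 1/2·33 = 35. Off path (the expert witness), believing poorly-documented, it pays 33.
well-documented: no expert nets 35; the expert witness nets 33 − 6 = 27. well-documented stays.
poorly-documented: no expert nets 35; the expert witness nets 33 − 17 = 16. poorly-documented stays.
No type deviates, so pooling is sustained.

Yes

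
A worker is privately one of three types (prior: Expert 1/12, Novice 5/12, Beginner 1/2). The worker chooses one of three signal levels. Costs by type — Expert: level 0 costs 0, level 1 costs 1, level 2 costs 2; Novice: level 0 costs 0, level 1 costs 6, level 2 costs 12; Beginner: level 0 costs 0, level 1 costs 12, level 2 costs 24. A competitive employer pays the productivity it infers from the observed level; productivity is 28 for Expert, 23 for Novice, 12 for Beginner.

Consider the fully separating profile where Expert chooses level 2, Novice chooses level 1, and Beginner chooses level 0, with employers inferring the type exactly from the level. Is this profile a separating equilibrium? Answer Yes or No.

Separating wages: level 2 → 28, level 1 → 23, level 0 → 12.
Expert (assigned level 2): level 0: 12 − 0 = 12; level 1: 23 − 1 = 22; level 2: 28 − 2 = 26. Expert stays.
Novice (assigned level 1): level 0: 12 − 0 = 12; level 1: 23 − 6 = 17; level 2: 28 − 12 = 16. Novice stays.
Beginner (assigned level 0): level 0: 12 − 0 = 12; level 1: 23 − 12 = 11; level 2: 28 − 24 = 4. Beginner stays.
Every type prefers its assigned level; separation holds.

Yes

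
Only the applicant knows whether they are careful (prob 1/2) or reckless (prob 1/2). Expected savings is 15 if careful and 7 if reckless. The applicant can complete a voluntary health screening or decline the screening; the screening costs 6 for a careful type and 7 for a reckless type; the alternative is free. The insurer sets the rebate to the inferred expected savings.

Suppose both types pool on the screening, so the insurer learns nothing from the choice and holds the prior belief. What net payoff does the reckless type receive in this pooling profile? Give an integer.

4

Pooled rebate = 1/2·15 + 1/2·7 = 11.
reckless pays cost 7 for the screening, so net payoff = 11 − 7 = 4.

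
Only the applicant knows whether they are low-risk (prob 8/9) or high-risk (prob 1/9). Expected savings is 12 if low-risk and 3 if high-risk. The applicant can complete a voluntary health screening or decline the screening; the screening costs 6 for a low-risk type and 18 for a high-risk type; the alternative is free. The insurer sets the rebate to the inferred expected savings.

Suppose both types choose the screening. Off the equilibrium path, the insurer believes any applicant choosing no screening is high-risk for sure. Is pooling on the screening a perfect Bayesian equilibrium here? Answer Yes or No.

No

On path, the insurer holds the prior and pays 8/9·12 + 1/9·3 = 11. Off path (no screening), believing high-risk, it pays 3.
low-risk: the screening nets 11 − 6 = 5; no screening nets 3. low-risk stays.
high-risk: the screening nets 11 − 18 = -7; no screening nets 3. high-risk would deviate.
A type deviates, so pooling fails.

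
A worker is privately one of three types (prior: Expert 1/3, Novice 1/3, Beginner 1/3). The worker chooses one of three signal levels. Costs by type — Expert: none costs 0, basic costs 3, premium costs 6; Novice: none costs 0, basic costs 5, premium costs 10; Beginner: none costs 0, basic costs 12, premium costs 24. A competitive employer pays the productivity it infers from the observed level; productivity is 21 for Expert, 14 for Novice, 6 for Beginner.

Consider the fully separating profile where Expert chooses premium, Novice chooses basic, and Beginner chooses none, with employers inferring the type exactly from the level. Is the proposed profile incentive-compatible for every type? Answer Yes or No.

No

Separating wages: premium → 21, basic → 14, none → 6.
Expert (assigned premium): none: 6 − 0 = 6; basic: 14 − 3 = 11; premium: 21 − 6 = 15. Expert stays.
Novice (assigned basic): none: 6 − 0 = 6; basic: 14 − 5 = 9; premium: 21 − 10 = 11. Novice prefers premium.
Beginner (assigned none): none: 6 − 0 = 6; basic: 14 − 12 = 2; premium: 21 − 24 = -3. Beginner stays.
At least one type deviates; the separating profile fails.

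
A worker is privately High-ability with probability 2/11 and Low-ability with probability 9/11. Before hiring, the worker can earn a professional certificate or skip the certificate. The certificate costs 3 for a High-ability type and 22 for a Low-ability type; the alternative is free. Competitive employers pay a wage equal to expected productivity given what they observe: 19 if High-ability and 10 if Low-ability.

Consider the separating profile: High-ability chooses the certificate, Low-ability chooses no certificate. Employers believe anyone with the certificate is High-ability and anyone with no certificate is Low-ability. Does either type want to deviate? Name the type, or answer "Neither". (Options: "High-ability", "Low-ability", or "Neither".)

Neither

The certificate pays 19; no certificate pays 10.
High-ability: assigned the certificate, nets 19 − 3 = 16; deviating to no certificate nets 10.
Low-ability: assigned no certificate, nets 10; deviating to the certificate nets 19 − 22 = -3.
Both types strictly prefer their assigned action; no profitable deviation.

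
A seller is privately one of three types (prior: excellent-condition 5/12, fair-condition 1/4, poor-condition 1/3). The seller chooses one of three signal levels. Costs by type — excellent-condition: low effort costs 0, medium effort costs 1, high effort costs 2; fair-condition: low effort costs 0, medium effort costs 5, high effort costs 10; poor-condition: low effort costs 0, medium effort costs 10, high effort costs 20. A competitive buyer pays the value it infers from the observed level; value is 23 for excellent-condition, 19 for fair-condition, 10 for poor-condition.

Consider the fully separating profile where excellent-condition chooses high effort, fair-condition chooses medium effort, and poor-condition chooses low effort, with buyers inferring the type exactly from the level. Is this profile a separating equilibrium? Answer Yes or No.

Separating prices: high effort → 23, medium effort → 19, low effort → 10.
excellent-condition (assigned high effort): low effort: 10 − 0 = 10; medium effort: 19 − 1 = 18; high effort: 23 − 2 = 21. excellent-condition stays.
fair-condition (assigned medium effort): low effort: 10 − 0 = 10; medium effort: 19 − 5 = 14; high effort: 23 − 10 = 13. fair-condition stays.
poor-condition (assigned low effort): low effort: 10 − 0 = 10; medium effort: 19 − 10 = 9; high effort: 23 − 20 = 3. poor-condition stays.
Every type prefers its assigned level; separation holds.

Yes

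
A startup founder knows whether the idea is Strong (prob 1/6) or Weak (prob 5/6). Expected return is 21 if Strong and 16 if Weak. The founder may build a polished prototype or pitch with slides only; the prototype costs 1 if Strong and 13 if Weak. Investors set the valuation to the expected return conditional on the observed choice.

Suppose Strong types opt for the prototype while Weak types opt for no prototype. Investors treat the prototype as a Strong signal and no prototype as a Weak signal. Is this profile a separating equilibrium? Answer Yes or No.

Under these beliefs, the prototype earns valuation 21 and no prototype earns valuation 16.
Strong: the prototype nets 21 − 1 = 20; no prototype nets 16. Strong prefers the prototype.
Weak: the prototype nets 21 − 13 = 8; no prototype nets 16. Weak prefers no prototype.
Neither type deviates, so the separating profile is an equilibrium.

Yes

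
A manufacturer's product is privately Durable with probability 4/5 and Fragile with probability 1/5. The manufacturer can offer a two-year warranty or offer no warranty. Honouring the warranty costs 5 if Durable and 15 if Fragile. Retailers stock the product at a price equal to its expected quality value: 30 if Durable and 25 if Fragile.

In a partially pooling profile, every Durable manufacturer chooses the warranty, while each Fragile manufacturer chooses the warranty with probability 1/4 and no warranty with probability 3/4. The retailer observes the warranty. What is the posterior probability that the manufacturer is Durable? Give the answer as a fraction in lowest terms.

16/17

P(the warranty) = (4/5)·1 + (1/5)·(1/4) = 17/20.
By Bayes' rule, P(Durable | the warranty) = (4/5) / (17/20) = 16/17.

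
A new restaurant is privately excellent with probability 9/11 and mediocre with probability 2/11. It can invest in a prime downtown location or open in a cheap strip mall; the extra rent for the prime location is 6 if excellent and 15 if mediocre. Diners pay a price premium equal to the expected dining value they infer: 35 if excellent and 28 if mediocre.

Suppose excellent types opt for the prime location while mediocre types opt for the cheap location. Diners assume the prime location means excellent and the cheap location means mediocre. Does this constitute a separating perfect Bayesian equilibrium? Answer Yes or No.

Yes

Under these beliefs, the prime location earns price premium 35 and the cheap location earns price premium 28.
excellent: the prime location nets 35 − 6 = 29; the cheap location nets 28. excellent prefers the prime location.
mediocre: the prime location nets 35 − 15 = 20; the cheap location nets 28. mediocre prefers the cheap location.
Neither type deviates, so the separating profile is an equilibrium.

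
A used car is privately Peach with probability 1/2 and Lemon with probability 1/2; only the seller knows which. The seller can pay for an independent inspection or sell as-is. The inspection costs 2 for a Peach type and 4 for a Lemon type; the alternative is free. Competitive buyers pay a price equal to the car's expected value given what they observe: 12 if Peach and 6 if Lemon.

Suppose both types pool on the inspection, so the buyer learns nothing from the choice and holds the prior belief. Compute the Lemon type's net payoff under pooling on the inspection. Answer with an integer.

Pooled price = 1/2·12 + 1/2·6 = 9.
Lemon pays cost 4 for the inspection, so net payoff = 9 − 4 = 5.

5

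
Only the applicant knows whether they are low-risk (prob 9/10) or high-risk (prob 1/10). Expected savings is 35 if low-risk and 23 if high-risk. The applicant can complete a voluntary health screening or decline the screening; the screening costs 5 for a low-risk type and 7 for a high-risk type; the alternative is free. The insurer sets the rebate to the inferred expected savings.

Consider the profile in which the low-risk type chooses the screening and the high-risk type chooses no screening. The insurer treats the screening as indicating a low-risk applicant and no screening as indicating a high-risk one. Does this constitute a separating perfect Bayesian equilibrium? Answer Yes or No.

Under these beliefs, the screening earns rebate 35 and no screening earns rebate 23.
low-risk: the screening nets 35 − 5 = 30; no screening nets 23. low-risk prefers the screening.
high-risk: the screening nets 35 − 7 = 28; no screening nets 23. high-risk would deviate to the screening.
high-risk has a profitable deviation, so the profile is not an equilibrium.

No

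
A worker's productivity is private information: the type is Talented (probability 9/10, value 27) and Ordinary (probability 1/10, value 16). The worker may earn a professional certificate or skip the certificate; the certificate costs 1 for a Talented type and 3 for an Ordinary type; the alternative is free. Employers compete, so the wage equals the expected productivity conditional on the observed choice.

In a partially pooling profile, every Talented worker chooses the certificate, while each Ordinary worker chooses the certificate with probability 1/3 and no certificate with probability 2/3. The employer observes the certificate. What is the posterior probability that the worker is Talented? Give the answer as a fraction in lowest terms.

27/28

P(the certificate) = (9/10)·1 + (1/10)·(1/3) = 14/15.
By Bayes' rule, P(Talented | the certificate) = (9/10) / (14/15) = 27/28.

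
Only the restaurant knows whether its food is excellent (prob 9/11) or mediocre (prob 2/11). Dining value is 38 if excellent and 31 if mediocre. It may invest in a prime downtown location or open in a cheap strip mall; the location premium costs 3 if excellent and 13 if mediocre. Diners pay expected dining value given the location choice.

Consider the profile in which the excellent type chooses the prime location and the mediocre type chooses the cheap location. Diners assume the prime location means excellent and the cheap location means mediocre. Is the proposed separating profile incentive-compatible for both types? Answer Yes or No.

Yes

Under these beliefs, the prime location earns price premium 38 and the cheap location earns price premium 31.
excellent: the prime location nets 38 − 3 = 35; the cheap location nets 31. excellent prefers the prime location.
mediocre: the prime location nets 38 − 13 = 25; the cheap location nets 31. mediocre prefers the cheap location.
Neither type deviates, so the separating profile is an equilibrium.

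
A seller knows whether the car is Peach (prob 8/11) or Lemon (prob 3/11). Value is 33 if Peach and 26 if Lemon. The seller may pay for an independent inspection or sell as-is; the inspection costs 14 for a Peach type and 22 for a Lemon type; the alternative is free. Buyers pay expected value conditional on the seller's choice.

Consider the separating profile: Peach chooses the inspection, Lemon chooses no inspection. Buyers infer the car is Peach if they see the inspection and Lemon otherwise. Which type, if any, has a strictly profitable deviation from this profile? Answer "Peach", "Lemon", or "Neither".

The inspection pays 33; no inspection pays 26.
Peach: assigned the inspection, nets 33 − 14 = 19; deviating to no inspection nets 26.
Lemon: assigned no inspection, nets 26; deviating to the inspection nets 33 − 22 = 11.
The Peach type gains 7 by deviating.

Peach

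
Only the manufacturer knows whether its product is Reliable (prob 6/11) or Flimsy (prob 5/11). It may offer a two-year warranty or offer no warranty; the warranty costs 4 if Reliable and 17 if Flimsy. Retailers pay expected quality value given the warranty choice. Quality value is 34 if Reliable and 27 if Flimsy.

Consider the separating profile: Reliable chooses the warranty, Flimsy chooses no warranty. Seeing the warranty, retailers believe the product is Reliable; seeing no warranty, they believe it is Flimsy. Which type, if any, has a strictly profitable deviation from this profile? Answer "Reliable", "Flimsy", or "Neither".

Neither

The warranty pays 34; no warranty pays 27.
Reliable: assigned the warranty, nets 34 − 4 = 30; deviating to no warranty nets 27.
Flimsy: assigned no warranty, nets 27; deviating to the warranty nets 34 − 17 = 17.
Both types strictly prefer their assigned action; no profitable deviation.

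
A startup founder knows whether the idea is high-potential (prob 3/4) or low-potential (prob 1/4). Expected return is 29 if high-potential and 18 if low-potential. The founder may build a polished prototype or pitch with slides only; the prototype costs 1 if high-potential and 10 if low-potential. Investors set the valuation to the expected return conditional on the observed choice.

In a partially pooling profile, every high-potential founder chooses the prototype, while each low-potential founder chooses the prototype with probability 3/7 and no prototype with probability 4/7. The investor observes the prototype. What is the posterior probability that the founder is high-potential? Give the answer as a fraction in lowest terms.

P(the prototype) = (3/4)·1 + (1/4)·(3/7) = 6/7.
By Bayes' rule, P(high-potential | the prototype) = (3/4) / (6/7) = 7/8.

7/8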